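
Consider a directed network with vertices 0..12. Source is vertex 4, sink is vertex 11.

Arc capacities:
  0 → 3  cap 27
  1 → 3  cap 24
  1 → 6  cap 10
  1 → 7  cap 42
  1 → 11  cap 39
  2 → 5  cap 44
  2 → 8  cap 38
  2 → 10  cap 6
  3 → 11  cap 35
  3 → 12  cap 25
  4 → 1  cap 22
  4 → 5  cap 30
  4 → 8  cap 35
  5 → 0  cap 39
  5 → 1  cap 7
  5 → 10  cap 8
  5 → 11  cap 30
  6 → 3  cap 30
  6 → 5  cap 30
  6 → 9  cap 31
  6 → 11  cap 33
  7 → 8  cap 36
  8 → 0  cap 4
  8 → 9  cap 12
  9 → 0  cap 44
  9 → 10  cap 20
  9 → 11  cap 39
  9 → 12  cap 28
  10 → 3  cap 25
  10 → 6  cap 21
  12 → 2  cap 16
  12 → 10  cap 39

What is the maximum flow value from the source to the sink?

Maximum flow value: 68

augment #1: 4→1→11 bottleneck 22, total now 22
augment #2: 4→5→11 bottleneck 30, total now 52
augment #3: 4→8→9→11 bottleneck 12, total now 64
augment #4: 4→8→0→3→11 bottleneck 4, total now 68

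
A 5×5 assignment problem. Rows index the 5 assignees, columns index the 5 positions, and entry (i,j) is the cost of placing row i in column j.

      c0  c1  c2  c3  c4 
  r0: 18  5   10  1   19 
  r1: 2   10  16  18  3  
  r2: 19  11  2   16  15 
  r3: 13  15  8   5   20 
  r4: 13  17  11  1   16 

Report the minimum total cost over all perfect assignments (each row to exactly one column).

optimal assignment: row0→col1 (cost 5), row1→col4 (cost 3), row2→col2 (cost 2), row3→col0 (cost 13), row4→col3 (cost 1)
total = 5 + 3 + 2 + 13 + 1 = 24

Minimum assignment cost: 24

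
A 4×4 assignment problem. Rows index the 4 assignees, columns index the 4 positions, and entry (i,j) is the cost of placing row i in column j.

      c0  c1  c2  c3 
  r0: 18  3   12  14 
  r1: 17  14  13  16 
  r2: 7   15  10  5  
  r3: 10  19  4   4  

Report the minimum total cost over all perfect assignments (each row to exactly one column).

Minimum assignment cost: 27

optimal assignment: row0→col1 (cost 3), row1→col2 (cost 13), row2→col0 (cost 7), row3→col3 (cost 4)
total = 3 + 13 + 7 + 4 = 27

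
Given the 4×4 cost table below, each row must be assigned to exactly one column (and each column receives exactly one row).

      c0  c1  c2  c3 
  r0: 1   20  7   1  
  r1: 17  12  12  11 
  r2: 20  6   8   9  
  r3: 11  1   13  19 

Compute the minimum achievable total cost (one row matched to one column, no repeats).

Minimum assignment cost: 21

optimal assignment: row0→col0 (cost 1), row1→col3 (cost 11), row2→col2 (cost 8), row3→col1 (cost 1)
total = 1 + 11 + 8 + 1 = 21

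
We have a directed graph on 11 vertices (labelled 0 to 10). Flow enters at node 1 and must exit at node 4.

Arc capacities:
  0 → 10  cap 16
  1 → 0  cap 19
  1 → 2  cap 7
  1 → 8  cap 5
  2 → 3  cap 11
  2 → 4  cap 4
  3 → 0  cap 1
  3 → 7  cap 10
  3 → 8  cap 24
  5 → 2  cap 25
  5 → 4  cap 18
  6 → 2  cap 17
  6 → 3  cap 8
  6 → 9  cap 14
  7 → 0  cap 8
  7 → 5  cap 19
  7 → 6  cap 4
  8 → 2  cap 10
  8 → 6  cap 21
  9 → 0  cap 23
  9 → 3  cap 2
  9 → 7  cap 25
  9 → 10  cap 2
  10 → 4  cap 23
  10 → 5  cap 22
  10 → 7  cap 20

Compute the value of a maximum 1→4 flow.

augment #1: 1→2→4 bottleneck 4, total now 4
augment #2: 1→0→10→4 bottleneck 16, total now 20
augment #3: 1→2→3→7→5→4 bottleneck 3, total now 23
augment #4: 1→8→6→9→10→4 bottleneck 2, total now 25
augment #5: 1→8→2→3→7→5→4 bottleneck 3, total now 28

Maximum flow value: 28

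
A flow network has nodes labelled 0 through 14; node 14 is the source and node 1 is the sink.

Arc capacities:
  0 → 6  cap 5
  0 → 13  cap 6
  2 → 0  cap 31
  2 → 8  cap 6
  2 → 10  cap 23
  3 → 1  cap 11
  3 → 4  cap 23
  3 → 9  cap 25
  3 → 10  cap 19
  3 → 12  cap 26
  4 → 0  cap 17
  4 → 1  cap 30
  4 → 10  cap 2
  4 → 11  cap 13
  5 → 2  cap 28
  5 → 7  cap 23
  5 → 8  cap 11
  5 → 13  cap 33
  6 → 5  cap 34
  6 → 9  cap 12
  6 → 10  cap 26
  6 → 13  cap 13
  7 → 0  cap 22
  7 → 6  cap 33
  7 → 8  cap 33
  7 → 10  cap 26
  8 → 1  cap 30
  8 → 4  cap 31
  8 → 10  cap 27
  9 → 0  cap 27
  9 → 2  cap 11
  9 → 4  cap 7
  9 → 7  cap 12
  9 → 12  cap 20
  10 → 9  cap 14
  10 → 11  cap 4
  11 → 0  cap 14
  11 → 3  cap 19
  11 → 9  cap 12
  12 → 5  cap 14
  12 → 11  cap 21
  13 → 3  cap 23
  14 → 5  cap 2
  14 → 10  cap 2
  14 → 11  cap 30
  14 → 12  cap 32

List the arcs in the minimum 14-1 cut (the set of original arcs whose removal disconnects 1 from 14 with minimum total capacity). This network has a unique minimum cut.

augment #1: 14→5→8→1 push 2
augment #2: 14→11→3→1 push 11
augment #3: 14→10→9→4→1 push 2
augment #4: 14→11→3→4→1 push 8
augment #5: 14→11→9→4→1 push 5
augment #6: 14→12→5→8→1 push 9
augment #7: 14→11→9→2→8→1 push 6
augment #8: 14→12→5→7→8→1 push 5
augment #9: 14→12→11→9→7→8→1 push 1
augment #10: 14→12→11→0→13→3→4→1 push 6
augment #11: 14→12→11→0→6→5→7→8→1 push 5
max flow = 60; residual-reachable set from 14 gives S-side
cut edges (S→T): {(0,6), (0,13), (11,3), (11,9), (12,5), (14,5), (14,10)} total cap 60

Min-cut arcs: {(0,6), (0,13), (11,3), (11,9), (12,5), (14,5), (14,10)} (total capacity 60)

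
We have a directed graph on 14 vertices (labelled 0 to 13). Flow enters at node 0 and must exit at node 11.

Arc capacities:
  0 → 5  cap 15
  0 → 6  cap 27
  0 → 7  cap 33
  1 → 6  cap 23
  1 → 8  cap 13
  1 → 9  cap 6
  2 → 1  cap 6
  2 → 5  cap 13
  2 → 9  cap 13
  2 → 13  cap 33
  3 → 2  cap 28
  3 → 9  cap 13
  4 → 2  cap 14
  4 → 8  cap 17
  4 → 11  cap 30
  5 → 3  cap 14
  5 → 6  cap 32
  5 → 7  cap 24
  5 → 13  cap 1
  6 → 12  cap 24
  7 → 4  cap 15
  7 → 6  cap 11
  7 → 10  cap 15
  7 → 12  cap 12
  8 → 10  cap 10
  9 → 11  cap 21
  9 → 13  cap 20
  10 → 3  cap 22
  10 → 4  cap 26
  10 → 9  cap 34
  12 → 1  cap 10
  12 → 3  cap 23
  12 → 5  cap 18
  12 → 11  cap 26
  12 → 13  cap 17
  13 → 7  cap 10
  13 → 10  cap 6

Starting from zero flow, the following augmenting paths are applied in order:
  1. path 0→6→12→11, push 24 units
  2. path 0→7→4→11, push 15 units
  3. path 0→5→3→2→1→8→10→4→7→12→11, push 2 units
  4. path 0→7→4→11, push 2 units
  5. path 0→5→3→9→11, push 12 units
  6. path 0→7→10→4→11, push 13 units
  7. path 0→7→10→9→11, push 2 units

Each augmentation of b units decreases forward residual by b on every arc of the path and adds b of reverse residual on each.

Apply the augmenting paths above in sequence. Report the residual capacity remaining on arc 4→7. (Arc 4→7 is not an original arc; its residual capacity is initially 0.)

Residual capacity of (4,7): 15

after path 1 (0→6→12→11, push 24): res(4,7)=0
after path 2 (0→7→4→11, push 15): res(4,7)=15
after path 3 (0→5→3→2→1→8→10→4→7→12→11, push 2): res(4,7)=13
after path 4 (0→7→4→11, push 2): res(4,7)=15
after path 5 (0→5→3→9→11, push 12): res(4,7)=15
after path 6 (0→7→10→4→11, push 13): res(4,7)=15
after path 7 (0→7→10→9→11, push 2): res(4,7)=15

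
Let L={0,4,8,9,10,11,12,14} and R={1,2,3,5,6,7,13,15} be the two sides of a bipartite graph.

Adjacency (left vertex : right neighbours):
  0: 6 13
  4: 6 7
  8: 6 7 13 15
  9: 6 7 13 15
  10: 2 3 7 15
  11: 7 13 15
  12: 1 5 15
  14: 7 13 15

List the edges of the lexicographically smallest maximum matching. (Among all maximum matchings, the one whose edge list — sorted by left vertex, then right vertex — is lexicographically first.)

Lex-smallest maximum matching: {(0,6), (4,7), (8,13), (9,15), (10,2), (12,1)}

|M| = 6 (so the lex-smallest maximum matching has 6 edges)
process left vertices in ascending order; for each, take the smallest-labelled available neighbour that still permits 6 edges overall, or leave it unmatched if none does
lex-smallest matching: {0-6, 4-7, 8-13, 9-15, 10-2, 12-1}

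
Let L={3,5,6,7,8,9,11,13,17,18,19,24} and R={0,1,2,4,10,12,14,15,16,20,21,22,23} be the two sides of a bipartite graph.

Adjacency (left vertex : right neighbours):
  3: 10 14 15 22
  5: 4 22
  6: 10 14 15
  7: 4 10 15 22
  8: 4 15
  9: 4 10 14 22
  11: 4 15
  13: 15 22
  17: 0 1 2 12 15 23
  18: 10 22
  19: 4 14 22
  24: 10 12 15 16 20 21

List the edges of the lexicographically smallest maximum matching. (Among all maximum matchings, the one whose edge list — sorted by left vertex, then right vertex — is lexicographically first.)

Lex-smallest maximum matching: {(3,10), (5,4), (6,14), (7,15), (9,22), (17,0), (24,12)}

|M| = 7 (so the lex-smallest maximum matching has 7 edges)
process left vertices in ascending order; for each, take the smallest-labelled available neighbour that still permits 7 edges overall, or leave it unmatched if none does
lex-smallest matching: {3-10, 5-4, 6-14, 7-15, 9-22, 17-0, 24-12}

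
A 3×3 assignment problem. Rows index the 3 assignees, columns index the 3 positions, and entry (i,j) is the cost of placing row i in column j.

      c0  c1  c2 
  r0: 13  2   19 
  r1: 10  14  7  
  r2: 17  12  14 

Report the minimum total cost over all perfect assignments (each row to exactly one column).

one of 2 optimal assignments: row0→col1 (cost 2), row1→col0 (cost 10), row2→col2 (cost 14)
total = 2 + 10 + 14 = 26

Minimum assignment cost: 26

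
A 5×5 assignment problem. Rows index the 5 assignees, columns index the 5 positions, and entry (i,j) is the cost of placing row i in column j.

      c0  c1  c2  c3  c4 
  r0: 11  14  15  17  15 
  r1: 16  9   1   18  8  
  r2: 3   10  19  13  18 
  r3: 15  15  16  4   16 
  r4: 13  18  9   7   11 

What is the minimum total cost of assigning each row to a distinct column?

optimal assignment: row0→col1 (cost 14), row1→col2 (cost 1), row2→col0 (cost 3), row3→col3 (cost 4), row4→col4 (cost 11)
total = 14 + 1 + 3 + 4 + 11 = 33

Minimum assignment cost: 33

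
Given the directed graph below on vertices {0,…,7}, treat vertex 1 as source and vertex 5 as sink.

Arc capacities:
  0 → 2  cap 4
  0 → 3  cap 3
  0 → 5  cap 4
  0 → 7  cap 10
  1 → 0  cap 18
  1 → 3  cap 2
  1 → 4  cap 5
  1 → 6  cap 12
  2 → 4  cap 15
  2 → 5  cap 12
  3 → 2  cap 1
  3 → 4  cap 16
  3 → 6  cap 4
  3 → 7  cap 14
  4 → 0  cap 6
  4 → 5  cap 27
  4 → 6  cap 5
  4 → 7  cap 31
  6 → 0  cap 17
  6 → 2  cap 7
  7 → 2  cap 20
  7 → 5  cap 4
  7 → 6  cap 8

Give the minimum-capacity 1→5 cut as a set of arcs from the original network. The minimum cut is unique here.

Min-cut arcs: {(0,2), (0,3), (0,5), (0,7), (1,3), (1,4), (6,2)} (total capacity 35)

augment #1: 1→0→5 push 4
augment #2: 1→4→5 push 5
augment #3: 1→0→2→5 push 4
augment #4: 1→0→7→5 push 4
augment #5: 1→3→2→5 push 1
augment #6: 1→3→4→5 push 1
augment #7: 1→6→2→5 push 7
augment #8: 1→0→3→4→5 push 3
augment #9: 1→0→7→2→4→5 push 3
augment #10: 1→6→0→7→2→4→5 push 3
max flow = 35; residual-reachable set from 1 gives S-side
cut edges (S→T): {(0,2), (0,3), (0,5), (0,7), (1,3), (1,4), (6,2)} total cap 35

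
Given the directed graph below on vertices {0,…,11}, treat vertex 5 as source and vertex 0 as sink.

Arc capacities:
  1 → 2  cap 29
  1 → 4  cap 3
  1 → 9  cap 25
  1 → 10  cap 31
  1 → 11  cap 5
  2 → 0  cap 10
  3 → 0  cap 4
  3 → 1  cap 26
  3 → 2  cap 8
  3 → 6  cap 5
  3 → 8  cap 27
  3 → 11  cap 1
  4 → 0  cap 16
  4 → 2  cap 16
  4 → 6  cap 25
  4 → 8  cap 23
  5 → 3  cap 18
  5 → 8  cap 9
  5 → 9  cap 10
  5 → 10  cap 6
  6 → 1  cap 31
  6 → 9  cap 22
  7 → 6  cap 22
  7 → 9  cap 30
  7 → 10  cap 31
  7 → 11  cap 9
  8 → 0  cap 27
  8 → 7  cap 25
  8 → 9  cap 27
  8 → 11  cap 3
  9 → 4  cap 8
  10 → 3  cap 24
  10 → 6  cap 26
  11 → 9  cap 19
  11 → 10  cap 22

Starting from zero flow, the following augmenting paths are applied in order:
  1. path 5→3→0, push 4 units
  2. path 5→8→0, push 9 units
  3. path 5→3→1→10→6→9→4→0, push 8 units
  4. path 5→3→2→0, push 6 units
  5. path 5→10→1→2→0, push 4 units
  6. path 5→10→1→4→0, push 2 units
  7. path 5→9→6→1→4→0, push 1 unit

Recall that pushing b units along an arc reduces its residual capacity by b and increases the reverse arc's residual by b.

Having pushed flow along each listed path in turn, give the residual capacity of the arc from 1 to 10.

after path 1 (5→3→0, push 4): res(1,10)=31
after path 2 (5→8→0, push 9): res(1,10)=31
after path 3 (5→3→1→10→6→9→4→0, push 8): res(1,10)=23
after path 4 (5→3→2→0, push 6): res(1,10)=23
after path 5 (5→10→1→2→0, push 4): res(1,10)=27
after path 6 (5→10→1→4→0, push 2): res(1,10)=29
after path 7 (5→9→6→1→4→0, push 1): res(1,10)=29

Residual capacity of (1,10): 29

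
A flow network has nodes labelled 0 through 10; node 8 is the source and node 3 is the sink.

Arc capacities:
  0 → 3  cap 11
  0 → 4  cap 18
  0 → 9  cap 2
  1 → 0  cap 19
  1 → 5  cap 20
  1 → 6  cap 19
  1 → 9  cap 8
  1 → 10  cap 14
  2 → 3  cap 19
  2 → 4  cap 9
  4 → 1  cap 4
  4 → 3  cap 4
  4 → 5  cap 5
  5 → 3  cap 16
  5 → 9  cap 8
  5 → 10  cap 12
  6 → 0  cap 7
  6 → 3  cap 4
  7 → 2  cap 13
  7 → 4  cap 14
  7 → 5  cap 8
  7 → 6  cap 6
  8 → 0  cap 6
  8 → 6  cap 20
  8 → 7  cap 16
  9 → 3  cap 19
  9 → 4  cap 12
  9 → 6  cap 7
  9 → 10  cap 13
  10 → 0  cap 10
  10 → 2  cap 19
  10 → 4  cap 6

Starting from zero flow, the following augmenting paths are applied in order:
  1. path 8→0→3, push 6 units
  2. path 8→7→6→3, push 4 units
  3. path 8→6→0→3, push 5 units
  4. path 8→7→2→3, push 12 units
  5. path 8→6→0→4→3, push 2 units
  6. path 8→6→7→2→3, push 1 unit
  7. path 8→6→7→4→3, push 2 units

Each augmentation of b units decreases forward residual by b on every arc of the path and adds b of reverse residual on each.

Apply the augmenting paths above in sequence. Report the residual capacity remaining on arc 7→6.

Residual capacity of (7,6): 5

after path 1 (8→0→3, push 6): res(7,6)=6
after path 2 (8→7→6→3, push 4): res(7,6)=2
after path 3 (8→6→0→3, push 5): res(7,6)=2
after path 4 (8→7→2→3, push 12): res(7,6)=2
after path 5 (8→6→0→4→3, push 2): res(7,6)=2
after path 6 (8→6→7→2→3, push 1): res(7,6)=3
after path 7 (8→6→7→4→3, push 2): res(7,6)=5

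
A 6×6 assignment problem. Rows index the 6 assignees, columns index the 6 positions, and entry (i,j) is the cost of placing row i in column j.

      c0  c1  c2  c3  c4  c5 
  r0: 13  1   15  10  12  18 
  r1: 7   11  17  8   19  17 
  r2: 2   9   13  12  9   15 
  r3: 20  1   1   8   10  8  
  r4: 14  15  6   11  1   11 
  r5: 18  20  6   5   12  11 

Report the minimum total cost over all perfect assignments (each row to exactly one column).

Minimum assignment cost: 24

optimal assignment: row0→col1 (cost 1), row1→col3 (cost 8), row2→col0 (cost 2), row3→col2 (cost 1), row4→col4 (cost 1), row5→col5 (cost 11)
total = 1 + 8 + 2 + 1 + 1 + 11 = 24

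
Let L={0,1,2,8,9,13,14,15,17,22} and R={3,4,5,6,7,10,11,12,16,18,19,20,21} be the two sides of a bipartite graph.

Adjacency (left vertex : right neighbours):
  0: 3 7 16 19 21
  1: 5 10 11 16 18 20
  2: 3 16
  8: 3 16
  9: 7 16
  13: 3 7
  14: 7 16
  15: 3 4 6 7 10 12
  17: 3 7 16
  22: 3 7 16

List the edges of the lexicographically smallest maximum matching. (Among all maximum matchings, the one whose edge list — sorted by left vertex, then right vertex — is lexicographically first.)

|M| = 6 (so the lex-smallest maximum matching has 6 edges)
process left vertices in ascending order; for each, take the smallest-labelled available neighbour that still permits 6 edges overall, or leave it unmatched if none does
lex-smallest matching: {0-19, 1-5, 2-3, 8-16, 9-7, 15-4}

Lex-smallest maximum matching: {(0,19), (1,5), (2,3), (8,16), (9,7), (15,4)}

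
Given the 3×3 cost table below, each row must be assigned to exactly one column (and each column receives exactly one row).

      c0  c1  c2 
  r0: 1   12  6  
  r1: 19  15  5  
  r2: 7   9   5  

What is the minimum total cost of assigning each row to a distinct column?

Minimum assignment cost: 15

optimal assignment: row0→col0 (cost 1), row1→col2 (cost 5), row2→col1 (cost 9)
total = 1 + 5 + 9 = 15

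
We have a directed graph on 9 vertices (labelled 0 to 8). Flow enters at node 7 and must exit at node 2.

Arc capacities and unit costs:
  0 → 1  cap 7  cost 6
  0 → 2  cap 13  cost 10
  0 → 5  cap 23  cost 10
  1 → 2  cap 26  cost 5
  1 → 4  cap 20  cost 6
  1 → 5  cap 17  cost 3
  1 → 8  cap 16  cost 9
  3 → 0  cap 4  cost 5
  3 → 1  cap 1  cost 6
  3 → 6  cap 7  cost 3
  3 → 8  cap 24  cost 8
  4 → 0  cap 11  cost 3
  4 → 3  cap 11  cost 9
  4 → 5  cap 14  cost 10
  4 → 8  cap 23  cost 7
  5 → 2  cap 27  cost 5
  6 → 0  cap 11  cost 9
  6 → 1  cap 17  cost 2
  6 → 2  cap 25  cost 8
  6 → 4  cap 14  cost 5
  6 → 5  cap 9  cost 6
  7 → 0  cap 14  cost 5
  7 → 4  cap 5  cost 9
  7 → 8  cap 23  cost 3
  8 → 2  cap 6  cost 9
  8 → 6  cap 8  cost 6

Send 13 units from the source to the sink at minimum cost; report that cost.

shortest-cost path #1: 7→8→2 push 6 @ unit cost 12 (adds 72)
shortest-cost path #2: 7→0→2 push 7 @ unit cost 15 (adds 105)
total cost = 177

Minimum cost for 13 units: 177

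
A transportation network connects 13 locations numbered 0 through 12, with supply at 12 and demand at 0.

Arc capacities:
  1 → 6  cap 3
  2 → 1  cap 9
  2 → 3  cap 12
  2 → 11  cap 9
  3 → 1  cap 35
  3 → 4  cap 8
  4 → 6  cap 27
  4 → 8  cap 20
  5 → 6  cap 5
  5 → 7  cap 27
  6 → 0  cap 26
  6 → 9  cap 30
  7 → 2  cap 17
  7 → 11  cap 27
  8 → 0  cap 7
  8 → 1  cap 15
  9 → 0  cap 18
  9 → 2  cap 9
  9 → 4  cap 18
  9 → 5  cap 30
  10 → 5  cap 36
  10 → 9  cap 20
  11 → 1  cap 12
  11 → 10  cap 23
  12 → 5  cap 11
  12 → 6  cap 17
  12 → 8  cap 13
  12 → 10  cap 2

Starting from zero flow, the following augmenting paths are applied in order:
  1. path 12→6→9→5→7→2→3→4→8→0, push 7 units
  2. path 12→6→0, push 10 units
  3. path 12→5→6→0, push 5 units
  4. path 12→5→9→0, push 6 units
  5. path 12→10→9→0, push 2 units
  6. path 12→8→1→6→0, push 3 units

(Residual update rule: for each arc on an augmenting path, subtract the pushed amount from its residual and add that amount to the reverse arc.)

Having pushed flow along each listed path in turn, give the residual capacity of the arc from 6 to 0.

Residual capacity of (6,0): 8

after path 1 (12→6→9→5→7→2→3→4→8→0, push 7): res(6,0)=26
after path 2 (12→6→0, push 10): res(6,0)=16
after path 3 (12→5→6→0, push 5): res(6,0)=11
after path 4 (12→5→9→0, push 6): res(6,0)=11
after path 5 (12→10→9→0, push 2): res(6,0)=11
after path 6 (12→8→1→6→0, push 3): res(6,0)=8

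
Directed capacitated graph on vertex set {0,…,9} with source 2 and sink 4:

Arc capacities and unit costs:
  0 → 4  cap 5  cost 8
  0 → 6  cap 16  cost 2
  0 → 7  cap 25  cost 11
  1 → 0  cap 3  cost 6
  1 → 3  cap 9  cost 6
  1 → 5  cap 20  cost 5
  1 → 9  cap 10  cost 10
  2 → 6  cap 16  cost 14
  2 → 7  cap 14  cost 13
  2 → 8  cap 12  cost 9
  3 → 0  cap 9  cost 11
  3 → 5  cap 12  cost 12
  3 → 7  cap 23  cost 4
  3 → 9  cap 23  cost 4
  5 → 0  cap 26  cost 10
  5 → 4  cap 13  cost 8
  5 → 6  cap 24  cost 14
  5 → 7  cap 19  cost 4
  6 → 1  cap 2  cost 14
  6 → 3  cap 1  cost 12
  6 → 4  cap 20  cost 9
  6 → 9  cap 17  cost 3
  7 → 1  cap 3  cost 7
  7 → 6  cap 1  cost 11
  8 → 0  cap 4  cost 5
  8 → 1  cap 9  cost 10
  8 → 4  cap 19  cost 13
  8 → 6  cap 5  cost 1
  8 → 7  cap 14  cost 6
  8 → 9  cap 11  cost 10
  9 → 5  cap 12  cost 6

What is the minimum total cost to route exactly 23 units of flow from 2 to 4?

Minimum cost for 23 units: 502

shortest-cost path #1: 2→8→6→4 push 5 @ unit cost 19 (adds 95)
shortest-cost path #2: 2→8→4 push 7 @ unit cost 22 (adds 154)
shortest-cost path #3: 2→6→4 push 11 @ unit cost 23 (adds 253)
total cost = 502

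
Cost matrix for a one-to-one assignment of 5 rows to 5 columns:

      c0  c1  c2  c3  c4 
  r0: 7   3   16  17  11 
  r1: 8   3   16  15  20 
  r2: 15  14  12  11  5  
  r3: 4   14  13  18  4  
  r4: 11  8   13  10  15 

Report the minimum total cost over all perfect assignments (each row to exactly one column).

optimal assignment: row0→col0 (cost 7), row1→col1 (cost 3), row2→col2 (cost 12), row3→col4 (cost 4), row4→col3 (cost 10)
total = 7 + 3 + 12 + 4 + 10 = 36

Minimum assignment cost: 36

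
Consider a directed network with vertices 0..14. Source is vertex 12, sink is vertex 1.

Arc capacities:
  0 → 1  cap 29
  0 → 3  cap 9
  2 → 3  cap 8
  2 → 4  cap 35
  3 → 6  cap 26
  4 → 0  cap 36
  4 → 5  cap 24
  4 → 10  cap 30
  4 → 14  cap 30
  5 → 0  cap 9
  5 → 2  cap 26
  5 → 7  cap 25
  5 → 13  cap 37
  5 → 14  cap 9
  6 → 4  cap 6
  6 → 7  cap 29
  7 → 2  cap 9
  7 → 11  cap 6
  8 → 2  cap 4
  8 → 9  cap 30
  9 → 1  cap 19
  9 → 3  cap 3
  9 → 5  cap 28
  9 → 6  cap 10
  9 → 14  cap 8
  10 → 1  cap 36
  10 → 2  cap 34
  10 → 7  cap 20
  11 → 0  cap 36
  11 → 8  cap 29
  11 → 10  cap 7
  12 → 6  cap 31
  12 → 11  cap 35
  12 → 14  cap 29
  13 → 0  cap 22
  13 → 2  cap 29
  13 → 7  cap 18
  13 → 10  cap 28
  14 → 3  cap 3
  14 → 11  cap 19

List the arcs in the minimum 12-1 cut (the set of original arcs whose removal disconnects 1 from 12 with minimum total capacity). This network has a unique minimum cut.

augment #1: 12→11→0→1 push 29
augment #2: 12→11→10→1 push 6
augment #3: 12→6→4→10→1 push 6
augment #4: 12→14→11→10→1 push 1
augment #5: 12→14→11→8→9→1 push 18
augment #6: 12→6→7→2→4→10→1 push 9
augment #7: 12→6→7→11→8→9→1 push 1
augment #8: 12→6→7→11→8→2→4→10→1 push 4
augment #9: 12→6→7→11→8→9→5→13→10→1 push 1
max flow = 75; residual-reachable set from 12 gives S-side
cut edges (S→T): {(6,4), (7,2), (7,11), (12,11), (14,11)} total cap 75

Min-cut arcs: {(6,4), (7,2), (7,11), (12,11), (14,11)} (total capacity 75)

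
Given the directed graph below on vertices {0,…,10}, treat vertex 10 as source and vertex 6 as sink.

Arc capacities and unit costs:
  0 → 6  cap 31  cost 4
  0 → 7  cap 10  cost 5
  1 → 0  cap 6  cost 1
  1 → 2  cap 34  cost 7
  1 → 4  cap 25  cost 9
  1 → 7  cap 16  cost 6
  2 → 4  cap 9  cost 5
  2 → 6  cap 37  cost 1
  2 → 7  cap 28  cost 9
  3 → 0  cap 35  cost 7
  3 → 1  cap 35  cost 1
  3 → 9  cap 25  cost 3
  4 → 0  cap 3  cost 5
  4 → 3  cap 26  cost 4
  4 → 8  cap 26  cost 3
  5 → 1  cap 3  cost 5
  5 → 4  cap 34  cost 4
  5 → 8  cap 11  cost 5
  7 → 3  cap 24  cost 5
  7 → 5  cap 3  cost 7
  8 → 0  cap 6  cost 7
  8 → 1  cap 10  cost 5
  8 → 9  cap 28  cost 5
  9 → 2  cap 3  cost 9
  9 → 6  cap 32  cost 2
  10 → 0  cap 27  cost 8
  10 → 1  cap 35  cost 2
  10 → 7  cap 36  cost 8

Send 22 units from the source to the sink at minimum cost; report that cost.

Minimum cost for 22 units: 202

shortest-cost path #1: 10→1→0→6 push 6 @ unit cost 7 (adds 42)
shortest-cost path #2: 10→1→2→6 push 16 @ unit cost 10 (adds 160)
total cost = 202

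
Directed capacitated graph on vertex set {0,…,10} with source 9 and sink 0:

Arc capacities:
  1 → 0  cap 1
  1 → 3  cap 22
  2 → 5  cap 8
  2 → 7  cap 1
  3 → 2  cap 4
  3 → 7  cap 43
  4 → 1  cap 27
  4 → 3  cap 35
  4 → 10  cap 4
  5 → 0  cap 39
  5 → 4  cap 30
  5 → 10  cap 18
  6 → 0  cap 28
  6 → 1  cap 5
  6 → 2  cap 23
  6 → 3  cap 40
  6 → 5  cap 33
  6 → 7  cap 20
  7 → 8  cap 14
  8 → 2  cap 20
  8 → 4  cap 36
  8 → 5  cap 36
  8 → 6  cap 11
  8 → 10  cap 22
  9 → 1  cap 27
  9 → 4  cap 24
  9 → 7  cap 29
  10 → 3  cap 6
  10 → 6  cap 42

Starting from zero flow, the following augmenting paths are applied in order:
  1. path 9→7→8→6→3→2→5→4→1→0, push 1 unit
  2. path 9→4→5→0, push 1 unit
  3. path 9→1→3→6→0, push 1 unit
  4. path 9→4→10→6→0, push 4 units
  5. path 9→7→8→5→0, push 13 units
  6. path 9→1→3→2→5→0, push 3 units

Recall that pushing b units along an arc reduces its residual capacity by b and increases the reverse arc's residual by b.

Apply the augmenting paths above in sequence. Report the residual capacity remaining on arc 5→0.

Residual capacity of (5,0): 22

after path 1 (9→7→8→6→3→2→5→4→1→0, push 1): res(5,0)=39
after path 2 (9→4→5→0, push 1): res(5,0)=38
after path 3 (9→1→3→6→0, push 1): res(5,0)=38
after path 4 (9→4→10→6→0, push 4): res(5,0)=38
after path 5 (9→7→8→5→0, push 13): res(5,0)=25
after path 6 (9→1→3→2→5→0, push 3): res(5,0)=22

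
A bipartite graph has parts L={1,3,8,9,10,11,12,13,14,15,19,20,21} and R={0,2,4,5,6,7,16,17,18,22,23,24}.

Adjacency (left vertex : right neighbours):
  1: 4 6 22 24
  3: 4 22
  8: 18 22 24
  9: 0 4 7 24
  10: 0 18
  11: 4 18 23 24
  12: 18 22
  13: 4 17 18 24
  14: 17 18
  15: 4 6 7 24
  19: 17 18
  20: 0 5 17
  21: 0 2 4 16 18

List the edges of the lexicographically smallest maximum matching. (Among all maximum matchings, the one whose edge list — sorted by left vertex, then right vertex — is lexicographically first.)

Lex-smallest maximum matching: {(1,4), (3,22), (8,18), (9,7), (10,0), (11,23), (13,24), (14,17), (15,6), (20,5), (21,2)}

|M| = 11 (so the lex-smallest maximum matching has 11 edges)
process left vertices in ascending order; for each, take the smallest-labelled available neighbour that still permits 11 edges overall, or leave it unmatched if none does
lex-smallest matching: {1-4, 3-22, 8-18, 9-7, 10-0, 11-23, 13-24, 14-17, 15-6, 20-5, 21-2}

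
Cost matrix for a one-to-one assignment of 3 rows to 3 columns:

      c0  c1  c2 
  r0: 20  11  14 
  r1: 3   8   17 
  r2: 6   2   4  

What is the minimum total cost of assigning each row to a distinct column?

optimal assignment: row0→col1 (cost 11), row1→col0 (cost 3), row2→col2 (cost 4)
total = 11 + 3 + 4 = 18

Minimum assignment cost: 18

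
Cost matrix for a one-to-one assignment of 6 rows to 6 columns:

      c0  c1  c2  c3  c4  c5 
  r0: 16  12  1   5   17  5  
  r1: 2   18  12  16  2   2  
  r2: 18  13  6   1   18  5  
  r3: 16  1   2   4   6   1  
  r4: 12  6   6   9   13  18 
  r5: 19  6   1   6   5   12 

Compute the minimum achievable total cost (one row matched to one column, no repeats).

optimal assignment: row0→col2 (cost 1), row1→col0 (cost 2), row2→col3 (cost 1), row3→col5 (cost 1), row4→col1 (cost 6), row5→col4 (cost 5)
total = 1 + 2 + 1 + 1 + 6 + 5 = 16

Minimum assignment cost: 16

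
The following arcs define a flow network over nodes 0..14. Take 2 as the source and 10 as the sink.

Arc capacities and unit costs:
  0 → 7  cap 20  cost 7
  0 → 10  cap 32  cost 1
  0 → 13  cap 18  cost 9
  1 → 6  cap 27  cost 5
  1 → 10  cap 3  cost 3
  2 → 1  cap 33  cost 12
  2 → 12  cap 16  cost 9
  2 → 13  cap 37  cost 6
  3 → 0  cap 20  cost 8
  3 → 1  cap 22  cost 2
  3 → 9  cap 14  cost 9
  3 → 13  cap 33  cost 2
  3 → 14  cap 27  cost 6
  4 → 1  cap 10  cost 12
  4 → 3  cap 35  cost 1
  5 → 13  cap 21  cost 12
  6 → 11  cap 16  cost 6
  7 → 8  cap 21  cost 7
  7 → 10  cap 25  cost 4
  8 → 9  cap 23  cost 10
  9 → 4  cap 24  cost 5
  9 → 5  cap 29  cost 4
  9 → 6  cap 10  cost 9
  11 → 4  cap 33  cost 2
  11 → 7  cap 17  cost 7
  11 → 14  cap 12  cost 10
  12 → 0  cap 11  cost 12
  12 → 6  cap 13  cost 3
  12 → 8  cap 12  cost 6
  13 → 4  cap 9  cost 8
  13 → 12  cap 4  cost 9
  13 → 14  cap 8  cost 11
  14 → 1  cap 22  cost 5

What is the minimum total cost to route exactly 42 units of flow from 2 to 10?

Minimum cost for 42 units: 1157

shortest-cost path #1: 2→1→10 push 3 @ unit cost 15 (adds 45)
shortest-cost path #2: 2→12→0→10 push 11 @ unit cost 22 (adds 242)
shortest-cost path #3: 2→13→4→3→0→10 push 9 @ unit cost 24 (adds 216)
shortest-cost path #4: 2→12→6→11→7→10 push 5 @ unit cost 29 (adds 145)
shortest-cost path #5: 2→1→6→11→7→10 push 11 @ unit cost 34 (adds 374)
shortest-cost path #6: 2→1→6→12→8→9→4→3→0→10 push 3 @ unit cost 45 (adds 135)
total cost = 1157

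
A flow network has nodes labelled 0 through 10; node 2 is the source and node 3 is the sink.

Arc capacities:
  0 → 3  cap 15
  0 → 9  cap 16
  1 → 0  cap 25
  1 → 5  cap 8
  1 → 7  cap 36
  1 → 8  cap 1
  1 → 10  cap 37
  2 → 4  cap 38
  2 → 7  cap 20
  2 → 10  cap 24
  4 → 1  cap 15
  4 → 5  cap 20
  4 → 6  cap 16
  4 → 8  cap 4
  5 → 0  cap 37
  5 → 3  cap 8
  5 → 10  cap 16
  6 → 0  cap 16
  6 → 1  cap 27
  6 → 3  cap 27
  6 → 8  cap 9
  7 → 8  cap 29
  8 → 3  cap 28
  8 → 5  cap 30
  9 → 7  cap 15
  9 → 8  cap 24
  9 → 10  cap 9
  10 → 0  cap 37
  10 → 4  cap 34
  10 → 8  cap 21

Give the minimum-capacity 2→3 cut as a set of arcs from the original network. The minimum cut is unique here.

augment #1: 2→4→5→3 push 8
augment #2: 2→4→6→3 push 16
augment #3: 2→4→8→3 push 4
augment #4: 2→7→8→3 push 20
augment #5: 2→10→0→3 push 15
augment #6: 2→10→8→3 push 4
max flow = 67; residual-reachable set from 2 gives S-side
cut edges (S→T): {(0,3), (4,6), (5,3), (8,3)} total cap 67

Min-cut arcs: {(0,3), (4,6), (5,3), (8,3)} (total capacity 67)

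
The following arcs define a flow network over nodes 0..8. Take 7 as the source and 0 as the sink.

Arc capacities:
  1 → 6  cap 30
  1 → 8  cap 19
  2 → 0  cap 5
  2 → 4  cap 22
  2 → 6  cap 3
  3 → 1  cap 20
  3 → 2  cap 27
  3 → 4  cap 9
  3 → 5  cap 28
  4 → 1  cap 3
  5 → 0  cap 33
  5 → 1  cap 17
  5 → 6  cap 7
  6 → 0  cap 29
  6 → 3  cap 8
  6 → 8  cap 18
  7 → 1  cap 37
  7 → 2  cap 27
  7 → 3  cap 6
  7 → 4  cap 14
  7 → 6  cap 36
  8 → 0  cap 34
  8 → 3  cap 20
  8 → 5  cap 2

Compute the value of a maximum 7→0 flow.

augment #1: 7→2→0 bottleneck 5, total now 5
augment #2: 7→6→0 bottleneck 29, total now 34
augment #3: 7→1→8→0 bottleneck 19, total now 53
augment #4: 7→3→5→0 bottleneck 6, total now 59
augment #5: 7→6→8→0 bottleneck 7, total now 66
augment #6: 7→1→6→8→0 bottleneck 8, total now 74
augment #7: 7→1→6→3→5→0 bottleneck 8, total now 82
augment #8: 7→1→6→8→5→0 bottleneck 2, total now 84
augment #9: 7→2→6→8→3→5→0 bottleneck 1, total now 85

Maximum flow value: 85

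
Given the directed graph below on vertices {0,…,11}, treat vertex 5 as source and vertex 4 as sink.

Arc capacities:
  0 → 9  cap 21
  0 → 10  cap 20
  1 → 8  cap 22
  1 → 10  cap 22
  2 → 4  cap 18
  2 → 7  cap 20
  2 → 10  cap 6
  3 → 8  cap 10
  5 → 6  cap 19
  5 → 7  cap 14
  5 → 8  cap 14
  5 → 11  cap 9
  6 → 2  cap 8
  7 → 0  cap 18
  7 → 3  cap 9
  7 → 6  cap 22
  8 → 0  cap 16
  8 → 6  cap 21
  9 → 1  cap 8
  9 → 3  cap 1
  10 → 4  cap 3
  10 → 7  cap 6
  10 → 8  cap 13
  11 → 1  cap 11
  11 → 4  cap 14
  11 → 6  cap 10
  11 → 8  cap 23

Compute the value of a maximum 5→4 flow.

augment #1: 5→11→4 bottleneck 9, total now 9
augment #2: 5→6→2→4 bottleneck 8, total now 17
augment #3: 5→7→0→10→4 bottleneck 3, total now 20

Maximum flow value: 20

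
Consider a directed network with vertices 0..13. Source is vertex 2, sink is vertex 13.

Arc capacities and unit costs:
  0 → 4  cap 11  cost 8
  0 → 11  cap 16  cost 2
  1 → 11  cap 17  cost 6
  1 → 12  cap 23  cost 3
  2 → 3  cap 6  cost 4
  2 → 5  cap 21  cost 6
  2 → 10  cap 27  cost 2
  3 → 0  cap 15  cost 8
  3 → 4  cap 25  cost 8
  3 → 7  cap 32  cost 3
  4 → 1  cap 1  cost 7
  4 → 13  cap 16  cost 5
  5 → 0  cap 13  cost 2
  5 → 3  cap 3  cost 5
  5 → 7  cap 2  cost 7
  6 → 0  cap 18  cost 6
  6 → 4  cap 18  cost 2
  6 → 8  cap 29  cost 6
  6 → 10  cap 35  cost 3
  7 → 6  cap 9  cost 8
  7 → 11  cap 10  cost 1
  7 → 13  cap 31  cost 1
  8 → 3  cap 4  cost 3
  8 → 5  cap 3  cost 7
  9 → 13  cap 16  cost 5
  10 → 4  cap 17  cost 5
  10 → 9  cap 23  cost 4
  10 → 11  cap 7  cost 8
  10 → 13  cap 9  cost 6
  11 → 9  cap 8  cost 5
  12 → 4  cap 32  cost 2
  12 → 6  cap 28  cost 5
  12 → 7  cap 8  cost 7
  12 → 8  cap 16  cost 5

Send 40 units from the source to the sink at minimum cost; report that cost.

Minimum cost for 40 units: 435

shortest-cost path #1: 2→3→7→13 push 6 @ unit cost 8 (adds 48)
shortest-cost path #2: 2→10→13 push 9 @ unit cost 8 (adds 72)
shortest-cost path #3: 2→10→9→13 push 16 @ unit cost 11 (adds 176)
shortest-cost path #4: 2→10→4→13 push 2 @ unit cost 12 (adds 24)
shortest-cost path #5: 2→5→7→13 push 2 @ unit cost 14 (adds 28)
shortest-cost path #6: 2→5→3→7→13 push 3 @ unit cost 15 (adds 45)
shortest-cost path #7: 2→5→0→4→13 push 2 @ unit cost 21 (adds 42)
total cost = 435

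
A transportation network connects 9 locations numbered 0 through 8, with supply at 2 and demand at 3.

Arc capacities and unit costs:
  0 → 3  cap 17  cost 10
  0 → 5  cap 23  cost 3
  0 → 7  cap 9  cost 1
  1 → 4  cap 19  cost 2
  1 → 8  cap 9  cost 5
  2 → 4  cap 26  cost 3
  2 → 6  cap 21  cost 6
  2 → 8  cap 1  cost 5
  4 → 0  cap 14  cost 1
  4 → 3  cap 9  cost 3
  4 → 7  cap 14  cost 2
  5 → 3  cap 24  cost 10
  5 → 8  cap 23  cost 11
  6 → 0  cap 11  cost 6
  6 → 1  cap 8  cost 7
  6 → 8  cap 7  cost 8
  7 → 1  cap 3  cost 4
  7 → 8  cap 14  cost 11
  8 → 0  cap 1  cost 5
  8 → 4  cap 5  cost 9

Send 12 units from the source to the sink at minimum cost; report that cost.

Minimum cost for 12 units: 96

shortest-cost path #1: 2→4→3 push 9 @ unit cost 6 (adds 54)
shortest-cost path #2: 2→4→0→3 push 3 @ unit cost 14 (adds 42)
total cost = 96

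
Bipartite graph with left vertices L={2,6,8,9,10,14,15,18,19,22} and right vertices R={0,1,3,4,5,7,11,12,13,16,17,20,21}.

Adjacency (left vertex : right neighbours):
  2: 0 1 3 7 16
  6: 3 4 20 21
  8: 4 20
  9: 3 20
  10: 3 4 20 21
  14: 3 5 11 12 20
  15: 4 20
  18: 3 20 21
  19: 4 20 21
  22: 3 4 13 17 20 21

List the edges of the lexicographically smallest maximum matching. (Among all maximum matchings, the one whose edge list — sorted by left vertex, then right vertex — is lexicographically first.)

|M| = 7 (so the lex-smallest maximum matching has 7 edges)
process left vertices in ascending order; for each, take the smallest-labelled available neighbour that still permits 7 edges overall, or leave it unmatched if none does
lex-smallest matching: {2-0, 6-3, 8-4, 9-20, 10-21, 14-5, 22-13}

Lex-smallest maximum matching: {(2,0), (6,3), (8,4), (9,20), (10,21), (14,5), (22,13)}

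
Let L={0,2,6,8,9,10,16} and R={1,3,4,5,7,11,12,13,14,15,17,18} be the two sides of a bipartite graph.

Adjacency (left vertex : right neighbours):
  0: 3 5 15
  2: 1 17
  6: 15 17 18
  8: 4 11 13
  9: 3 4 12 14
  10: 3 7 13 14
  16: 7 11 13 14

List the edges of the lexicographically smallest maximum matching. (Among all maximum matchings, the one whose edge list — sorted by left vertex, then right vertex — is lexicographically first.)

|M| = 7 (so the lex-smallest maximum matching has 7 edges)
process left vertices in ascending order; for each, take the smallest-labelled available neighbour that still permits 7 edges overall, or leave it unmatched if none does
lex-smallest matching: {0-3, 2-1, 6-15, 8-4, 9-12, 10-7, 16-11}

Lex-smallest maximum matching: {(0,3), (2,1), (6,15), (8,4), (9,12), (10,7), (16,11)}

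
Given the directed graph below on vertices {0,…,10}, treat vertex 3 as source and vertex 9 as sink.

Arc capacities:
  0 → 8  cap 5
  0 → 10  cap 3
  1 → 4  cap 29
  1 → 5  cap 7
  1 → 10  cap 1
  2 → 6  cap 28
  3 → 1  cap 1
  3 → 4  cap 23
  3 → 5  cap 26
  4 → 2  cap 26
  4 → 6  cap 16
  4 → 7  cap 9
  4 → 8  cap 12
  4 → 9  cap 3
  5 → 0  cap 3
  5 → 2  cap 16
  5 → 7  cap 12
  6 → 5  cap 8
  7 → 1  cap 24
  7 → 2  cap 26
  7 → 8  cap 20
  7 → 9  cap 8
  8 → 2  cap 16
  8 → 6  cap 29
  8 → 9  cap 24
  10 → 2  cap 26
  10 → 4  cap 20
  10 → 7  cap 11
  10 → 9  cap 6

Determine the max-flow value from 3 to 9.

augment #1: 3→4→9 bottleneck 3, total now 3
augment #2: 3→1→10→9 bottleneck 1, total now 4
augment #3: 3→4→7→9 bottleneck 8, total now 12
augment #4: 3→4→8→9 bottleneck 12, total now 24
augment #5: 3→5→0→8→9 bottleneck 3, total now 27
augment #6: 3→5→7→8→9 bottleneck 9, total now 36
augment #7: 3→5→7→8→0→10→9 bottleneck 3, total now 39

Maximum flow value: 39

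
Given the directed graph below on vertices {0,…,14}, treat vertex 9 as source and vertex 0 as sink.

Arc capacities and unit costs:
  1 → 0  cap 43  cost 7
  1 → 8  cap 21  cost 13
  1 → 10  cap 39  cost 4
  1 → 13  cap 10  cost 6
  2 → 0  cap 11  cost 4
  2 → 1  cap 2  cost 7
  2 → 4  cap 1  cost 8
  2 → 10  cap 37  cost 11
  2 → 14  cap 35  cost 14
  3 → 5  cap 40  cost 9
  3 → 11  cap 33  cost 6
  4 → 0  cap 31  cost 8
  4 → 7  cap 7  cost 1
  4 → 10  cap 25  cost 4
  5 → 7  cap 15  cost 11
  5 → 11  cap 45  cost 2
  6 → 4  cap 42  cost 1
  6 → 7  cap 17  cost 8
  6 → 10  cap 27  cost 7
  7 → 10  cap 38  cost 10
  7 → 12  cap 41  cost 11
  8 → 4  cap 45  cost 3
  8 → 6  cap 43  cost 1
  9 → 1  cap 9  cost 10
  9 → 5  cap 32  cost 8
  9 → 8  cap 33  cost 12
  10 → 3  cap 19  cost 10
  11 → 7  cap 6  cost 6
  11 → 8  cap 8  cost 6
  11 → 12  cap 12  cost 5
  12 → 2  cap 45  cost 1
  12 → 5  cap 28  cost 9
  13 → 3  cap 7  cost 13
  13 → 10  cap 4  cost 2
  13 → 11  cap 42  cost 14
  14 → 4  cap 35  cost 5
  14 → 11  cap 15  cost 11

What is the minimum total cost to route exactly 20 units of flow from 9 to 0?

Minimum cost for 20 units: 373

shortest-cost path #1: 9→1→0 push 9 @ unit cost 17 (adds 153)
shortest-cost path #2: 9→5→11→12→2→0 push 11 @ unit cost 20 (adds 220)
total cost = 373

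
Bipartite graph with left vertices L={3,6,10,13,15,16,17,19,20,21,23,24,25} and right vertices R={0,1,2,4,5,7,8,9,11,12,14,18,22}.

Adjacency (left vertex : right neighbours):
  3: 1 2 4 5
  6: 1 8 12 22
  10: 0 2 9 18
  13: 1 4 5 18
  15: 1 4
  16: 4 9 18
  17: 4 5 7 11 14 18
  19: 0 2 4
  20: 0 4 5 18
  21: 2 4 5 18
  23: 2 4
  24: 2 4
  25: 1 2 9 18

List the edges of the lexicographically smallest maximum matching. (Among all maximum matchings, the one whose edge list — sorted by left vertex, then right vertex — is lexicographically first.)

|M| = 9 (so the lex-smallest maximum matching has 9 edges)
process left vertices in ascending order; for each, take the smallest-labelled available neighbour that still permits 9 edges overall, or leave it unmatched if none does
lex-smallest matching: {3-1, 6-8, 10-0, 13-4, 16-9, 17-7, 19-2, 20-5, 21-18}

Lex-smallest maximum matching: {(3,1), (6,8), (10,0), (13,4), (16,9), (17,7), (19,2), (20,5), (21,18)}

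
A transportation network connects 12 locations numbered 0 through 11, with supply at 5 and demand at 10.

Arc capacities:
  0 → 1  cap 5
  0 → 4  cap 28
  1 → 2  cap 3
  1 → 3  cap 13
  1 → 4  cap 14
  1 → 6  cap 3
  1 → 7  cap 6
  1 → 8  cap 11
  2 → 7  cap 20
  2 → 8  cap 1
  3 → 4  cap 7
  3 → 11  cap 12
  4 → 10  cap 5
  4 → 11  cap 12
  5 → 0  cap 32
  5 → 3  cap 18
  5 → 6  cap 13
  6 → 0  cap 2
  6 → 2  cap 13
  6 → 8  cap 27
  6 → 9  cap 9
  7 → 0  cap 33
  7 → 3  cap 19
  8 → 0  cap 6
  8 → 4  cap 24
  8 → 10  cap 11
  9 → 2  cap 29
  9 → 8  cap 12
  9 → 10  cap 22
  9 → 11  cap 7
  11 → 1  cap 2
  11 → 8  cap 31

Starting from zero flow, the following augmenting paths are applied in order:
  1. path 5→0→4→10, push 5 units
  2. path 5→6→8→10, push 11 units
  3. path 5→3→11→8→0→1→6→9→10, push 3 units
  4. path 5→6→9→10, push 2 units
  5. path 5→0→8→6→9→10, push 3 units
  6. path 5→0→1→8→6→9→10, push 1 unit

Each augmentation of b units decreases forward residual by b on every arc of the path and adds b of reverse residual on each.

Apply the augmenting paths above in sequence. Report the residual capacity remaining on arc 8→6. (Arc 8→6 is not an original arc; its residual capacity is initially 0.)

Residual capacity of (8,6): 7

after path 1 (5→0→4→10, push 5): res(8,6)=0
after path 2 (5→6→8→10, push 11): res(8,6)=11
after path 3 (5→3→11→8→0→1→6→9→10, push 3): res(8,6)=11
after path 4 (5→6→9→10, push 2): res(8,6)=11
after path 5 (5→0→8→6→9→10, push 3): res(8,6)=8
after path 6 (5→0→1→8→6→9→10, push 1): res(8,6)=7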